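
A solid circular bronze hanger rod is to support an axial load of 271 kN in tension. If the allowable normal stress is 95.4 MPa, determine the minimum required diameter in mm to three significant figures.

60.1 mm

Required area A ≥ P/σ_allow = 271000/95.4 = 2841 mm².
For a solid circular section, d ≥ √(4A/π) = 60.14 mm.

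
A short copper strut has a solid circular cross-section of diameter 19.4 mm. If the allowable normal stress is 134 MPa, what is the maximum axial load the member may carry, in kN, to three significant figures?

A = 295.6 mm².
P_max = σ_allow · A = 134 · 295.6 = 39610 N = 39.61 kN.

39.6 kN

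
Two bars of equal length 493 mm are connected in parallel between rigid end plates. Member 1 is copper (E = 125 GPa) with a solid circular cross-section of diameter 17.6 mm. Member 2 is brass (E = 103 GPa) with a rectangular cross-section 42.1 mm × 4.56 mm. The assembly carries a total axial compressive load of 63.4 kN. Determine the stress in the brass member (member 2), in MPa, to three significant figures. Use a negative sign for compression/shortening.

A_1 = 243.3 mm².
A_2 = 192 mm².
Equal strain + equilibrium ⇒ each member carries load in proportion to AE: A₁E₁ = 30410000 N, A₂E₂ = 19770000 N, ΣAE = 50180000 N.
σ₂ = P·E₂/ΣAE = -63400·103000/50180000 = -130.1 MPa.

-130 MPa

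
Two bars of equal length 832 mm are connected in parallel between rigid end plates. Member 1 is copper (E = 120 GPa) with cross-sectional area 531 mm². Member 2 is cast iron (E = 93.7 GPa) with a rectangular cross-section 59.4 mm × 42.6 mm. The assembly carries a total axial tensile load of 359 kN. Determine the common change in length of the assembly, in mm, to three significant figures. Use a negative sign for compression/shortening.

0.993 mm

A_2 = 2530 mm².
Equal strain + equilibrium ⇒ each member carries load in proportion to AE: A₁E₁ = 63720000 N, A₂E₂ = 237100000 N, ΣAE = 300800000 N.
δ = PL/ΣAE = 359000·832/300800000 = 0.9929 mm.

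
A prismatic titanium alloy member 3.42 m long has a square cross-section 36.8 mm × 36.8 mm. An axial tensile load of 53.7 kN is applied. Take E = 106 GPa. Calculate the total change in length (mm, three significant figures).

A = 1354 mm².
δ_mech = NL/(AE) = 53700·3420/(1354·106000) = 1.279 mm.

1.28 mm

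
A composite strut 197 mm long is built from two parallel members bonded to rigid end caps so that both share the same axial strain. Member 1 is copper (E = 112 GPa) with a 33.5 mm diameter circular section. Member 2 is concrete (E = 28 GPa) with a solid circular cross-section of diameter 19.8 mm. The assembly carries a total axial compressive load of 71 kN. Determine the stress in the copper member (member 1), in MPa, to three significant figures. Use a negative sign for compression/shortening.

A_1 = 881.4 mm².
A_2 = 307.9 mm².
Equal strain + equilibrium ⇒ each member carries load in proportion to AE: A₁E₁ = 98720000 N, A₂E₂ = 8621000 N, ΣAE = 107300000 N.
σ₁ = P·E₁/ΣAE = -71000·112000/107300000 = -74.08 MPa.

-74.1 MPa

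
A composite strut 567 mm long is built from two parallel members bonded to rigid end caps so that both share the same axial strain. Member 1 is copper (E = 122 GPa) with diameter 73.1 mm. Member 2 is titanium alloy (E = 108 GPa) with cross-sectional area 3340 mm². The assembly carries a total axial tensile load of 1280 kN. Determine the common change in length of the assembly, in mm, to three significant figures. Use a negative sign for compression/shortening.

A_1 = 4197 mm².
Equal strain + equilibrium ⇒ each member carries load in proportion to AE: A₁E₁ = 512000000 N, A₂E₂ = 360700000 N, ΣAE = 872700000 N.
δ = PL/ΣAE = 1280000·567/872700000 = 0.8316 mm.

0.832 mm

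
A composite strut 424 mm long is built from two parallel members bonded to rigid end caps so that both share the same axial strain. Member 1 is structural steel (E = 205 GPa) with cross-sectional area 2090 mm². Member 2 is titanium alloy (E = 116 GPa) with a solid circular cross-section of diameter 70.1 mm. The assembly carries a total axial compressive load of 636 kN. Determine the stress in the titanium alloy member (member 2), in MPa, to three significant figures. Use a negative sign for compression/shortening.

A_2 = 3859 mm².
Equal strain + equilibrium ⇒ each member carries load in proportion to AE: A₁E₁ = 428400000 N, A₂E₂ = 447700000 N, ΣAE = 876100000 N.
σ₂ = P·E₂/ΣAE = -636000·116000/876100000 = -84.21 MPa.

-84.2 MPa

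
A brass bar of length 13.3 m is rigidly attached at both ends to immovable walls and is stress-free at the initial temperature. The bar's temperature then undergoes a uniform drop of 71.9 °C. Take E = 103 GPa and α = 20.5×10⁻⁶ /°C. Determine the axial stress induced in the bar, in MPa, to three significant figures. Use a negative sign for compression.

152 MPa

Free thermal expansion αLΔT = 20.5e-6 · 13300 · -71.9 = -19.6 mm.
The walls impose strain ε = −(-19.6)/13300 = 1.4740e-03; σ = Eε = 103000 · 1.4740e-03 = 151.8 MPa.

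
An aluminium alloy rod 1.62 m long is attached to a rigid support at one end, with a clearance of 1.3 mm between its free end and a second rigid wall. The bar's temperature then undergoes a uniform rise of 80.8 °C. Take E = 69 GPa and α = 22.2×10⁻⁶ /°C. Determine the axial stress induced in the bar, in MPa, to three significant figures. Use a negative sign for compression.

Free thermal expansion αLΔT = 22.2e-6 · 1620 · 80.8 = 2.906 mm.
The walls engage after the gap closes; constrained expansion = 2.906 − 1.3 = 1.606 mm.
The walls impose strain ε = −(1.606)/1620 = -9.9129e-04; σ = Eε = 69000 · -9.9129e-04 = -68.4 MPa.

-68.4 MPa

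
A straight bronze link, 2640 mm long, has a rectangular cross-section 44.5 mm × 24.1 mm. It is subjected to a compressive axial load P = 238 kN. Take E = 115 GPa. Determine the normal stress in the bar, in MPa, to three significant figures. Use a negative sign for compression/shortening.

-222 MPa

A = 1072 mm².
σ = N/A = -238000/1072 = -221.9 MPa.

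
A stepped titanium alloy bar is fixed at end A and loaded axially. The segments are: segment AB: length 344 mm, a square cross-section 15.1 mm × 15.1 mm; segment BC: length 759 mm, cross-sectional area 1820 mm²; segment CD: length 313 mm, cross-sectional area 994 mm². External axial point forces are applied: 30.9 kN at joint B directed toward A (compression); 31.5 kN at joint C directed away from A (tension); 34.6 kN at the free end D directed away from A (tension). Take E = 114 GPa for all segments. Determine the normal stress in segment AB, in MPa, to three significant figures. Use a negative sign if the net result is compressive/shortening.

154 MPa

Internal axial forces (sectioning from the free end, tension +): N_CD = 34.6 kN, N_BC = 66.1 kN, N_AB = 35.2 kN.
A_AB = 228 mm².
σ_AB = N_AB/A_AB = 35200/228 = 154.4 MPa.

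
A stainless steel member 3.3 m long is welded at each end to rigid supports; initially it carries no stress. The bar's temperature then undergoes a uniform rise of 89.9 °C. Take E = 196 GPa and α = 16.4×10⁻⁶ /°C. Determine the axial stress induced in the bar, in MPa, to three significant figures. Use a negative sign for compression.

-289 MPa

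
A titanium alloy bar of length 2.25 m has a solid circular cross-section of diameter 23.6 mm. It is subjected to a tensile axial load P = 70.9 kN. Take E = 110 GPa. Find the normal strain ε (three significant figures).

0.00147

A = 437.4 mm².
σ = N/A = 162.1 MPa; ε = σ/E = 162.1/110000 = 1.473e-03.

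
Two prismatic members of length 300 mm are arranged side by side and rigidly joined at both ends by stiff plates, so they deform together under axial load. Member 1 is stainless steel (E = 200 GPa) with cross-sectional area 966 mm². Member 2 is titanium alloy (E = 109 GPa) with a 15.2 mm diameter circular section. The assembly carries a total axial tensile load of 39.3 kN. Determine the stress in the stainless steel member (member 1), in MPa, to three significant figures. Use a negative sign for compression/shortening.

A_2 = 181.5 mm².
Equal strain + equilibrium ⇒ each member carries load in proportion to AE: A₁E₁ = 193200000 N, A₂E₂ = 19780000 N, ΣAE = 213000000 N.
σ₁ = P·E₁/ΣAE = 39300·200000/213000000 = 36.91 MPa.

36.9 MPa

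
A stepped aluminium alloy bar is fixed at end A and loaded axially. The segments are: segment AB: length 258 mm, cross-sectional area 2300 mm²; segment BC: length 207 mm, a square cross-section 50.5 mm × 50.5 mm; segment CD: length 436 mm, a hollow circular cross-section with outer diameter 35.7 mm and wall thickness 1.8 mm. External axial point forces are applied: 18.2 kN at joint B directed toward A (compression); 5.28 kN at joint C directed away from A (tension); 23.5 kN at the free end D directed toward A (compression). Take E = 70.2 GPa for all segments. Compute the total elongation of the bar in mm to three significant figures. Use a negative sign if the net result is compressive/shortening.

-0.841 mm

Internal axial forces (sectioning from the free end, tension +): N_CD = -23.5 kN, N_BC = -18.22 kN, N_AB = -36.42 kN.
A_BC = 2550 mm².
A_CD = 191.7 mm².
δ_AB = -36420·258/(2300·70200) = -0.0582 mm
δ_BC = -18220·207/(2550·70200) = -0.02107 mm
δ_CD = -23500·436/(191.7·70200) = -0.7614 mm
δ = Σδ_i = -0.8406 mm.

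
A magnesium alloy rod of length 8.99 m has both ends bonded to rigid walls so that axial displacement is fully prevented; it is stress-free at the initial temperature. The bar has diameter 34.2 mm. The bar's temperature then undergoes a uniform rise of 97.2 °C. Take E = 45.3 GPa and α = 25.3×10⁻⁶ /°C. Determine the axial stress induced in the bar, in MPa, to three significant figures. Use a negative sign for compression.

Free thermal expansion αLΔT = 25.3e-6 · 8990 · 97.2 = 22.11 mm.
The walls impose strain ε = −(22.11)/8990 = -2.4592e-03; σ = Eε = 45300 · -2.4592e-03 = -111.4 MPa.

-111 MPa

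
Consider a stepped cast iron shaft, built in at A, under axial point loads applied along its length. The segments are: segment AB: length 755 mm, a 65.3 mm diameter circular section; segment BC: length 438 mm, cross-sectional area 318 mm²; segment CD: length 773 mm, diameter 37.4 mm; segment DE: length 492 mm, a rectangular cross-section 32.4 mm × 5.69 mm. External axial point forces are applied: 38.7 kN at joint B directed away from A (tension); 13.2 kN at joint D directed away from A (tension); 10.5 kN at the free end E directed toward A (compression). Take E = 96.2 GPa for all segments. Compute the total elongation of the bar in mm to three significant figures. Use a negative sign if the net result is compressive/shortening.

Internal axial forces (sectioning from the free end, tension +): N_DE = -10.5 kN, N_CD = 2.7 kN, N_BC = 2.7 kN, N_AB = 41.4 kN.
A_AB = 3349 mm².
A_CD = 1099 mm².
A_DE = 184.4 mm².
δ_AB = 41400·755/(3349·96200) = 0.09702 mm
δ_BC = 2700·438/(318·96200) = 0.03866 mm
δ_CD = 2700·773/(1099·96200) = 0.01975 mm
δ_DE = -10500·492/(184.4·96200) = -0.2913 mm
δ = Σδ_i = -0.1359 mm.

-0.136 mm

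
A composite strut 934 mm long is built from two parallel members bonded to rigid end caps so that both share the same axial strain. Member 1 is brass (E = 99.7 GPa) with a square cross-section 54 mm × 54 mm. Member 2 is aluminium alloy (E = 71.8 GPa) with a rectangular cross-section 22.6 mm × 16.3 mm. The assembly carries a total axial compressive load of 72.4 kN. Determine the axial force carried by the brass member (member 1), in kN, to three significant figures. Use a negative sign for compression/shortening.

A_1 = 2916 mm².
A_2 = 368.4 mm².
Equal strain + equilibrium ⇒ each member carries load in proportion to AE: A₁E₁ = 290700000 N, A₂E₂ = 26450000 N, ΣAE = 317200000 N.
F₁ = P·A₁E₁/ΣAE = -72400·290700000/317200000 = -66360 N.

-66.4 kN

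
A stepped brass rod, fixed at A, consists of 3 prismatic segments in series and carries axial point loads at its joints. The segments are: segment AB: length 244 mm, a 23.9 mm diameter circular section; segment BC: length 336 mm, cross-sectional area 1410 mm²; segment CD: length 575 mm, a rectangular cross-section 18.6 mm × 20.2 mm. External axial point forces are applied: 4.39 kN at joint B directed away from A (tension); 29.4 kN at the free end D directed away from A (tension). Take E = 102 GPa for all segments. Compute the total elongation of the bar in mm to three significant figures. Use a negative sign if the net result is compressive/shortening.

Internal axial forces (sectioning from the free end, tension +): N_CD = 29.4 kN, N_BC = 29.4 kN, N_AB = 33.79 kN.
A_AB = 448.6 mm².
A_CD = 375.7 mm².
δ_AB = 33790·244/(448.6·102000) = 0.1802 mm
δ_BC = 29400·336/(1410·102000) = 0.06869 mm
δ_CD = 29400·575/(375.7·102000) = 0.4411 mm
δ = Σδ_i = 0.69 mm.

0.690 mm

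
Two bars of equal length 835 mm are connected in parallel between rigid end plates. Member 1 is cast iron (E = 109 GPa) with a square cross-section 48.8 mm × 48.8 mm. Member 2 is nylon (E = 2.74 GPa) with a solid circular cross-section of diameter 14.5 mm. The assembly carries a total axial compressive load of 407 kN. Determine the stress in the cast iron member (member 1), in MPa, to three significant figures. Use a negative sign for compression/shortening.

-171 MPa

A_1 = 2381 mm².
A_2 = 165.1 mm².
Equal strain + equilibrium ⇒ each member carries load in proportion to AE: A₁E₁ = 259600000 N, A₂E₂ = 452500 N, ΣAE = 260000000 N.
σ₁ = P·E₁/ΣAE = -407000·109000/260000000 = -170.6 MPa.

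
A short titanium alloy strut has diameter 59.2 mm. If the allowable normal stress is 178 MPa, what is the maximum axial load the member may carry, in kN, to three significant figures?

A = 2753 mm².
P_max = σ_allow · A = 178 · 2753 = 490000 N = 490 kN.

490 kN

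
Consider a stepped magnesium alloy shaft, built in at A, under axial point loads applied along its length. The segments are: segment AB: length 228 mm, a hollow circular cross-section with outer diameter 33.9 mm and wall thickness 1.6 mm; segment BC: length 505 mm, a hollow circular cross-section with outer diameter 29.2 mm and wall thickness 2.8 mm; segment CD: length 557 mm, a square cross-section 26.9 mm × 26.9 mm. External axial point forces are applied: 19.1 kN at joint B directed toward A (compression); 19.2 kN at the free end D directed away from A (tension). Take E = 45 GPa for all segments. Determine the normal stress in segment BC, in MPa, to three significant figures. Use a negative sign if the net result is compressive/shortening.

82.7 MPa

Internal axial forces (sectioning from the free end, tension +): N_CD = 19.2 kN, N_BC = 19.2 kN, N_AB = 0.1 kN.
A_BC = 232.2 mm².
σ_BC = N_BC/A_BC = 19200/232.2 = 82.68 MPa.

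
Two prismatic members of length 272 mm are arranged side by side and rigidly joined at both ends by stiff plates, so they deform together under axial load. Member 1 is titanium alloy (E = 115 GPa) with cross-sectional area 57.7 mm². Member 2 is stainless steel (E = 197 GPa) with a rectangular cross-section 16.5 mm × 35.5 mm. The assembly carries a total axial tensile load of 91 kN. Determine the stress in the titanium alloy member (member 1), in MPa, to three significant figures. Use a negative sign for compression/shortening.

85.8 MPa

A_2 = 585.8 mm².
Equal strain + equilibrium ⇒ each member carries load in proportion to AE: A₁E₁ = 6636000 N, A₂E₂ = 115400000 N, ΣAE = 122000000 N.
σ₁ = P·E₁/ΣAE = 91000·115000/122000000 = 85.76 MPa.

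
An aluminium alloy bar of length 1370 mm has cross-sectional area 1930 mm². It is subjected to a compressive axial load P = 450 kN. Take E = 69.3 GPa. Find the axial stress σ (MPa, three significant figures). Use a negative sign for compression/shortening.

σ = N/A = -450000/1930 = -233.2 MPa.

-233 MPa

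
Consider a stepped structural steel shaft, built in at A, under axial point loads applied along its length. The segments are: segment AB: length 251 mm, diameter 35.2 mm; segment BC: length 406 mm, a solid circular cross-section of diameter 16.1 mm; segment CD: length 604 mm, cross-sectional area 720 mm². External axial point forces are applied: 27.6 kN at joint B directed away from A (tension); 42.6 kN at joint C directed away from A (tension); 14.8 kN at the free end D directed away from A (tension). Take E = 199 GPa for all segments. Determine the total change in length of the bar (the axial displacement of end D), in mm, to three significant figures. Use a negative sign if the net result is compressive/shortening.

Internal axial forces (sectioning from the free end, tension +): N_CD = 14.8 kN, N_BC = 57.4 kN, N_AB = 85 kN.
A_AB = 973.1 mm².
A_BC = 203.6 mm².
δ_AB = 85000·251/(973.1·199000) = 0.1102 mm
δ_BC = 57400·406/(203.6·199000) = 0.5752 mm
δ_CD = 14800·604/(720·199000) = 0.06239 mm
δ = Σδ_i = 0.7478 mm.

0.748 mm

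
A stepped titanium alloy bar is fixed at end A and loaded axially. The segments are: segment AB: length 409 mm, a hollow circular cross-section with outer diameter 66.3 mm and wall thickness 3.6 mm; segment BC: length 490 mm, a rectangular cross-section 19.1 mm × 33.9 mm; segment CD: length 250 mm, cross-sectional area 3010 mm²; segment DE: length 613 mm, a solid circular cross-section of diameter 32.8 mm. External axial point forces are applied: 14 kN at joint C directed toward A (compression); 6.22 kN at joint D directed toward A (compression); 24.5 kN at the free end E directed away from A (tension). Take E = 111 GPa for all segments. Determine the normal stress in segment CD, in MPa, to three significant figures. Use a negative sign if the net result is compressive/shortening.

6.07 MPa

Internal axial forces (sectioning from the free end, tension +): N_DE = 24.5 kN, N_CD = 18.28 kN, N_BC = 4.28 kN, N_AB = 4.28 kN.
σ_CD = N_CD/A_CD = 18280/3010 = 6.073 MPa.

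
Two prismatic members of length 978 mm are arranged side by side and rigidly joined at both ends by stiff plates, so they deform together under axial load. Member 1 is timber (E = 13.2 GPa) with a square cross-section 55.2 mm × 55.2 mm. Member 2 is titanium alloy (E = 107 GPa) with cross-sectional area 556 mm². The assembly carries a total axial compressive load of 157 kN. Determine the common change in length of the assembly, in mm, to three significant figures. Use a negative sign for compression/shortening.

A_1 = 3047 mm².
Equal strain + equilibrium ⇒ each member carries load in proportion to AE: A₁E₁ = 40220000 N, A₂E₂ = 59490000 N, ΣAE = 99710000 N.
δ = PL/ΣAE = -157000·978/99710000 = -1.54 mm.

-1.54 mm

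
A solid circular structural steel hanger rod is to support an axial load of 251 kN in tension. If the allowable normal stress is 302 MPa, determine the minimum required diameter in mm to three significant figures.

32.5 mm

Required area A ≥ P/σ_allow = 251000/302 = 831.1 mm².
For a solid circular section, d ≥ √(4A/π) = 32.53 mm.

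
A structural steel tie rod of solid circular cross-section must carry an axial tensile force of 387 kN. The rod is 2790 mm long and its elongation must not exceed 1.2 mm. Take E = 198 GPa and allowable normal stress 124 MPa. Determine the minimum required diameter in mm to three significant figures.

76.1 mm

Required area A ≥ P/σ_allow = 387000/124 = 3121 mm².
For a solid circular section, d ≥ √(4A/π) = 63.04 mm.
Elongation limit: A ≥ PL/(Eδ_allow) = 387000·2790/(198000·1.2) = 4544 mm² ⇒ d ≥ 76.07 mm.
The elongation limit governs.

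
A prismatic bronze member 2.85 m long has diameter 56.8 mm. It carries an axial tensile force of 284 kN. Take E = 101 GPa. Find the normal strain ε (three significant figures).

0.00111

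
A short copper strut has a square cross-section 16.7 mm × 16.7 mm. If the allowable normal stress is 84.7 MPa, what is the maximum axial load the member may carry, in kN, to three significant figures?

23.6 kN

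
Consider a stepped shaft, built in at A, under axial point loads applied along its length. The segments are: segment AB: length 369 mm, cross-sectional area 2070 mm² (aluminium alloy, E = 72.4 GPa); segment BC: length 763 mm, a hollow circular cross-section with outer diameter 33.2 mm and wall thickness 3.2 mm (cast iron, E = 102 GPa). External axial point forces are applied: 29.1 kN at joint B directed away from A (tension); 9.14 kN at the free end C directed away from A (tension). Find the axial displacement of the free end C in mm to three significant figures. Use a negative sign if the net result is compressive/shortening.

Internal axial forces (sectioning from the free end, tension +): N_BC = 9.14 kN, N_AB = 38.24 kN.
A_BC = 301.6 mm².
δ_AB = 38240·369/(2070·72400) = 0.09415 mm
δ_BC = 9140·763/(301.6·102000) = 0.2267 mm
δ = Σδ_i = 0.3209 mm.

0.321 mm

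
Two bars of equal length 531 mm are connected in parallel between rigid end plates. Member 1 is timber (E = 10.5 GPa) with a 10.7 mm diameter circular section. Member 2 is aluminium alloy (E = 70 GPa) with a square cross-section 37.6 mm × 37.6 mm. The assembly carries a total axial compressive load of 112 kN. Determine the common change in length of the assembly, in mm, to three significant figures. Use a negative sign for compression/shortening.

A_1 = 89.92 mm².
A_2 = 1414 mm².
Equal strain + equilibrium ⇒ each member carries load in proportion to AE: A₁E₁ = 944200 N, A₂E₂ = 98960000 N, ΣAE = 99910000 N.
δ = PL/ΣAE = -112000·531/99910000 = -0.5953 mm.

-0.595 mm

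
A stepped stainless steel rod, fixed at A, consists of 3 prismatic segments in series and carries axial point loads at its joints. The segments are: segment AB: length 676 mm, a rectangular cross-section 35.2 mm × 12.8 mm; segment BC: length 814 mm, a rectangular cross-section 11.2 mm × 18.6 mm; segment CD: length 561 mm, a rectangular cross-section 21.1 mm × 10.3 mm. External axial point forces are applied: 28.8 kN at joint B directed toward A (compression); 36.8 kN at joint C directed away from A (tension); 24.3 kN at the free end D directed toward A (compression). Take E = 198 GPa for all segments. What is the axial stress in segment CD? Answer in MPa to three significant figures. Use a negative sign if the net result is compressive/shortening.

-112 MPa

Internal axial forces (sectioning from the free end, tension +): N_CD = -24.3 kN, N_BC = 12.5 kN, N_AB = -16.3 kN.
A_CD = 217.3 mm².
σ_CD = N_CD/A_CD = -24300/217.3 = -111.8 MPa.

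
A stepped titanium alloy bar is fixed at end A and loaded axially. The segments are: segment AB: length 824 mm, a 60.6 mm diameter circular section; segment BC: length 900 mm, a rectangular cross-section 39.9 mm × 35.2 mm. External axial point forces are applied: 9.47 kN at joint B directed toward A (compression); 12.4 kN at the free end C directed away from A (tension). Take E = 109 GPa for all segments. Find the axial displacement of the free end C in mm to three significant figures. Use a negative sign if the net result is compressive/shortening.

0.0806 mm

Internal axial forces (sectioning from the free end, tension +): N_BC = 12.4 kN, N_AB = 2.93 kN.
A_AB = 2884 mm².
A_BC = 1404 mm².
δ_AB = 2930·824/(2884·109000) = 0.00768 mm
δ_BC = 12400·900/(1404·109000) = 0.0729 mm
δ = Σδ_i = 0.08058 mm.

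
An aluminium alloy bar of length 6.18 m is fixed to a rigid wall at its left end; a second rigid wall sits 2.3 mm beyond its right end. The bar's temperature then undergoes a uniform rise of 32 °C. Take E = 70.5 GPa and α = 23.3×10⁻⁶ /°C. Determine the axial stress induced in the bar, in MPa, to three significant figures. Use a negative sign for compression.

-26.3 MPa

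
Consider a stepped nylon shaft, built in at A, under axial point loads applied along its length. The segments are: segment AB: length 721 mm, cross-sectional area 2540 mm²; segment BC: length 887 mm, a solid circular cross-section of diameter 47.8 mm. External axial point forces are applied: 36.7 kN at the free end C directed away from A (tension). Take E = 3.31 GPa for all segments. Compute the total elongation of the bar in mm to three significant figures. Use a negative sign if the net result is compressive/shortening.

Internal axial forces (sectioning from the free end, tension +): N_BC = 36.7 kN, N_AB = 36.7 kN.
A_BC = 1795 mm².
δ_AB = 36700·721/(2540·3310) = 3.147 mm
δ_BC = 36700·887/(1795·3310) = 5.48 mm
δ = Σδ_i = 8.628 mm.

8.63 mm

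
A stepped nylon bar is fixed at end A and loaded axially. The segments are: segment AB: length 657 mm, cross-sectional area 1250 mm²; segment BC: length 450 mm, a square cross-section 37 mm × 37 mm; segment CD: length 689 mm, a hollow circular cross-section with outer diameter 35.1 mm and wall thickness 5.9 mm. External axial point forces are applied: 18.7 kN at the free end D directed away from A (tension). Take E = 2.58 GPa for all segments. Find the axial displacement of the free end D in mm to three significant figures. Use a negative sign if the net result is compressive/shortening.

Internal axial forces (sectioning from the free end, tension +): N_CD = 18.7 kN, N_BC = 18.7 kN, N_AB = 18.7 kN.
A_BC = 1369 mm².
A_CD = 541.2 mm².
δ_AB = 18700·657/(1250·2580) = 3.81 mm
δ_BC = 18700·450/(1369·2580) = 2.382 mm
δ_CD = 18700·689/(541.2·2580) = 9.227 mm
δ = Σδ_i = 15.42 mm.

15.4 mm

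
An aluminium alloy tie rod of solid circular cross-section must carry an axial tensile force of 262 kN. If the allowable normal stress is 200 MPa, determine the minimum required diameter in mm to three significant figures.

Required area A ≥ P/σ_allow = 262000/200 = 1310 mm².
For a solid circular section, d ≥ √(4A/π) = 40.84 mm.

40.8 mm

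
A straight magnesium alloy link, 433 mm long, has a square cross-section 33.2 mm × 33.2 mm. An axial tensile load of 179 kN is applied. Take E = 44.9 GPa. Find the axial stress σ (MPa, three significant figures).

162 MPa

A = 1102 mm².
σ = N/A = 179000/1102 = 162.4 MPa.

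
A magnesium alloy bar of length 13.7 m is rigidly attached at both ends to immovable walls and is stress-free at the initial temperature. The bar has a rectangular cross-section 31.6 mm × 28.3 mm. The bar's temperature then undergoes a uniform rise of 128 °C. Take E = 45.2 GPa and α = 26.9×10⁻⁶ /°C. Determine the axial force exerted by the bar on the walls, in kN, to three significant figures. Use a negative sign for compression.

-139 kN

Free thermal expansion αLΔT = 26.9e-6 · 13700 · 128 = 47.17 mm.
The walls impose strain ε = −(47.17)/13700 = -3.4432e-03; σ = Eε = 45200 · -3.4432e-03 = -155.6 MPa.
Wall reaction R = σ·A = -155.6·894.3 = -139200 N = -139.2 kN.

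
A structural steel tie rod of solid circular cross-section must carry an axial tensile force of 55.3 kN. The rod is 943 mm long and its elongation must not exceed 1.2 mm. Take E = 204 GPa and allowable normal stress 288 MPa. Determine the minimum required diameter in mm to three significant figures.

16.5 mm

Required area A ≥ P/σ_allow = 55300/288 = 192 mm².
For a solid circular section, d ≥ √(4A/π) = 15.64 mm.
Elongation limit: A ≥ PL/(Eδ_allow) = 55300·943/(204000·1.2) = 213 mm² ⇒ d ≥ 16.47 mm.
The elongation limit governs.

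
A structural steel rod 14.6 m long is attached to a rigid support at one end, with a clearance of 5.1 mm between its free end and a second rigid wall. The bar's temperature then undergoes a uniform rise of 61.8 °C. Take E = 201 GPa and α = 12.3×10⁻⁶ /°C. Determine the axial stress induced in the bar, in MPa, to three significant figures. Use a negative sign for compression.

-82.6 MPa

Free thermal expansion αLΔT = 12.3e-6 · 14600 · 61.8 = 11.1 mm.
The walls engage after the gap closes; constrained expansion = 11.1 − 5.1 = 5.998 mm.
The walls impose strain ε = −(5.998)/14600 = -4.1082e-04; σ = Eε = 201000 · -4.1082e-04 = -82.58 MPa.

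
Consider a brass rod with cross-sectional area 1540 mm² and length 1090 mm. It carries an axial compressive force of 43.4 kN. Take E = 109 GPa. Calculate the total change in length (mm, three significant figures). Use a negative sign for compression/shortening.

δ_mech = NL/(AE) = -43400·1090/(1540·109000) = -0.2818 mm.

-0.282 mm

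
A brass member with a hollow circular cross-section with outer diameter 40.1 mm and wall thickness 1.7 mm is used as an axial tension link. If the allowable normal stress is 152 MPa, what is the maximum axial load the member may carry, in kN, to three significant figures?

31.2 kN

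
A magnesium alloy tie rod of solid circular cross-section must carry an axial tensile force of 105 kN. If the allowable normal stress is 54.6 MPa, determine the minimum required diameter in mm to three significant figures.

Required area A ≥ P/σ_allow = 105000/54.6 = 1923 mm².
For a solid circular section, d ≥ √(4A/π) = 49.48 mm.

49.5 mm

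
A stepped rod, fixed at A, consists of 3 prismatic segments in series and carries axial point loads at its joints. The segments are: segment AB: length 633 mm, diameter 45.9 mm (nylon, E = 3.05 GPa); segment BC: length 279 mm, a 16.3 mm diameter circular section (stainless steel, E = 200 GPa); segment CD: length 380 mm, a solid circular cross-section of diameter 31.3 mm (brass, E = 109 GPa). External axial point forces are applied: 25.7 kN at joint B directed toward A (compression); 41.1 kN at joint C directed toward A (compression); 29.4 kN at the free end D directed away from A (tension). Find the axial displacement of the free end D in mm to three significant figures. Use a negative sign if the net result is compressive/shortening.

-4.64 mm

Internal axial forces (sectioning from the free end, tension +): N_CD = 29.4 kN, N_BC = -11.7 kN, N_AB = -37.4 kN.
A_AB = 1655 mm².
A_BC = 208.7 mm².
A_CD = 769.4 mm².
δ_AB = -37400·633/(1655·3050) = -4.691 mm
δ_BC = -11700·279/(208.7·200000) = -0.07822 mm
δ_CD = 29400·380/(769.4·109000) = 0.1332 mm
δ = Σδ_i = -4.636 mm.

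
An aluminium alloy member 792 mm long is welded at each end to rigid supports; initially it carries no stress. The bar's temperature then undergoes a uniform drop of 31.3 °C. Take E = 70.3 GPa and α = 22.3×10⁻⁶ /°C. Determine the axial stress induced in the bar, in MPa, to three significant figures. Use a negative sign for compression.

49.1 MPa

Free thermal expansion αLΔT = 22.3e-6 · 792 · -31.3 = -0.5528 mm.
The walls impose strain ε = −(-0.5528)/792 = 6.9799e-04; σ = Eε = 70300 · 6.9799e-04 = 49.07 MPa.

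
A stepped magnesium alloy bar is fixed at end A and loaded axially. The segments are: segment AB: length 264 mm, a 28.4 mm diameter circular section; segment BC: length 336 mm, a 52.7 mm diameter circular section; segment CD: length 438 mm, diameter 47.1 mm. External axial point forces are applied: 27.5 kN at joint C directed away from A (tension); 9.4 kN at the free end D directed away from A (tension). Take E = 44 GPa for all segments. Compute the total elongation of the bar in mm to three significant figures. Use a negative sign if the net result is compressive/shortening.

0.532 mm

Internal axial forces (sectioning from the free end, tension +): N_CD = 9.4 kN, N_BC = 36.9 kN, N_AB = 36.9 kN.
A_AB = 633.5 mm².
A_BC = 2181 mm².
A_CD = 1742 mm².
δ_AB = 36900·264/(633.5·44000) = 0.3495 mm
δ_BC = 36900·336/(2181·44000) = 0.1292 mm
δ_CD = 9400·438/(1742·44000) = 0.05371 mm
δ = Σδ_i = 0.5324 mm.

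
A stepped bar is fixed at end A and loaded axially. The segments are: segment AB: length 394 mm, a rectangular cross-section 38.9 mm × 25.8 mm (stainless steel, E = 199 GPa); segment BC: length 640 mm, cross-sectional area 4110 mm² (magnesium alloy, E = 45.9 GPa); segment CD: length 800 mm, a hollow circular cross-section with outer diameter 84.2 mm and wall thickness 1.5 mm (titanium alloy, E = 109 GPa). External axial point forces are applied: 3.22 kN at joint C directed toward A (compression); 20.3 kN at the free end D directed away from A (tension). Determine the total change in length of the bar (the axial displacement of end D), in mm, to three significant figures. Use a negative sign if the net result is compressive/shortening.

Internal axial forces (sectioning from the free end, tension +): N_CD = 20.3 kN, N_BC = 17.08 kN, N_AB = 17.08 kN.
A_AB = 1004 mm².
A_CD = 389.7 mm².
δ_AB = 17080·394/(1004·199000) = 0.03369 mm
δ_BC = 17080·640/(4110·45900) = 0.05794 mm
δ_CD = 20300·800/(389.7·109000) = 0.3823 mm
δ = Σδ_i = 0.4739 mm.

0.474 mm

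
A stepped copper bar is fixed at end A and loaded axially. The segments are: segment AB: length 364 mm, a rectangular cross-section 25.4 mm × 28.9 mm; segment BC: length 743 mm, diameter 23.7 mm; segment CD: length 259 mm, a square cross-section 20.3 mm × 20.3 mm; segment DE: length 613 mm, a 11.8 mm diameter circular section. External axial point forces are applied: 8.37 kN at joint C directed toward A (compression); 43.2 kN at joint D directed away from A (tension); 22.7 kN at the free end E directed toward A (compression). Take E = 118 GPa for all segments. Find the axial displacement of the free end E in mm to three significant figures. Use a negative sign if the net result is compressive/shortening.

-0.745 mm

Internal axial forces (sectioning from the free end, tension +): N_DE = -22.7 kN, N_CD = 20.5 kN, N_BC = 12.13 kN, N_AB = 12.13 kN.
A_AB = 734.1 mm².
A_BC = 441.2 mm².
A_CD = 412.1 mm².
A_DE = 109.4 mm².
δ_AB = 12130·364/(734.1·118000) = 0.05097 mm
δ_BC = 12130·743/(441.2·118000) = 0.1731 mm
δ_CD = 20500·259/(412.1·118000) = 0.1092 mm
δ_DE = -22700·613/(109.4·118000) = -1.078 mm
δ = Σδ_i = -0.745 mm.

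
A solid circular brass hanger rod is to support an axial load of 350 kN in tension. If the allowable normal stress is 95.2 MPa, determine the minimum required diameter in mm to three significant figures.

Required area A ≥ P/σ_allow = 350000/95.2 = 3676 mm².
For a solid circular section, d ≥ √(4A/π) = 68.42 mm.

68.4 mm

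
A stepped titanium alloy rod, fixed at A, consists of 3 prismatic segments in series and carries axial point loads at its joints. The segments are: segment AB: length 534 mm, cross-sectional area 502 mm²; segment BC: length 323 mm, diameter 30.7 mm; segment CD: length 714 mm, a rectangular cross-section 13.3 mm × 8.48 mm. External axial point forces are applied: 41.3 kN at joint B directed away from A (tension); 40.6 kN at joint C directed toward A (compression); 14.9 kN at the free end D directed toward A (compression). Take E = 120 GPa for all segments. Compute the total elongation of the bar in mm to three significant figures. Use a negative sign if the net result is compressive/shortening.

-1.11 mm

Internal axial forces (sectioning from the free end, tension +): N_CD = -14.9 kN, N_BC = -55.5 kN, N_AB = -14.2 kN.
A_BC = 740.2 mm².
A_CD = 112.8 mm².
δ_AB = -14200·534/(502·120000) = -0.1259 mm
δ_BC = -55500·323/(740.2·120000) = -0.2018 mm
δ_CD = -14900·714/(112.8·120000) = -0.7861 mm
δ = Σδ_i = -1.114 mm.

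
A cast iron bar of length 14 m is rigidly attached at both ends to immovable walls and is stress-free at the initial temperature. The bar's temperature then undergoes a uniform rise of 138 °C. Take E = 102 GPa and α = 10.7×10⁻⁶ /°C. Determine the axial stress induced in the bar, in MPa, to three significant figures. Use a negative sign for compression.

-151 MPa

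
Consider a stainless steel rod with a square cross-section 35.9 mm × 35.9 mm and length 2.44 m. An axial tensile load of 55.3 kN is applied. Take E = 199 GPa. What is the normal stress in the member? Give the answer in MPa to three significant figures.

A = 1289 mm².
σ = N/A = 55300/1289 = 42.91 MPa.

42.9 MPa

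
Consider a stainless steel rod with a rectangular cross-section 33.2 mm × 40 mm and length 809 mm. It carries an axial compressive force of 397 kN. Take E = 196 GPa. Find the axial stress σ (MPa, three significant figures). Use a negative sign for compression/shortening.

-299 MPa

A = 1328 mm².
σ = N/A = -397000/1328 = -298.9 MPa.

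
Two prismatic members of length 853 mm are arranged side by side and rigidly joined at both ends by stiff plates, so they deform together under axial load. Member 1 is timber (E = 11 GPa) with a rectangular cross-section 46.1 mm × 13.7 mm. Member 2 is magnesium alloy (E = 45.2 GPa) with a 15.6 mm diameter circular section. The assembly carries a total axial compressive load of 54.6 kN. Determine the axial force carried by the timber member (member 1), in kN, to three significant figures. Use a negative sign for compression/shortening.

A_1 = 631.6 mm².
A_2 = 191.1 mm².
Equal strain + equilibrium ⇒ each member carries load in proportion to AE: A₁E₁ = 6947000 N, A₂E₂ = 8639000 N, ΣAE = 15590000 N.
F₁ = P·A₁E₁/ΣAE = -54600·6947000/15590000 = -24340 N.

-24.3 kN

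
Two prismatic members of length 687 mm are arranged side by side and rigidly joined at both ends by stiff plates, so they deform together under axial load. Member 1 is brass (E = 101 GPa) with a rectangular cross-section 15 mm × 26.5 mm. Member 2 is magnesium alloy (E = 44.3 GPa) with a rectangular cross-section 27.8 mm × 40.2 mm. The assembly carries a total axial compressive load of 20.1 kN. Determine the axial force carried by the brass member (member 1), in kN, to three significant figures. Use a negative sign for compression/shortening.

-9.00 kN

A_1 = 397.5 mm².
A_2 = 1118 mm².
Equal strain + equilibrium ⇒ each member carries load in proportion to AE: A₁E₁ = 40150000 N, A₂E₂ = 49510000 N, ΣAE = 89660000 N.
F₁ = P·A₁E₁/ΣAE = -20100·40150000/89660000 = -9001 N.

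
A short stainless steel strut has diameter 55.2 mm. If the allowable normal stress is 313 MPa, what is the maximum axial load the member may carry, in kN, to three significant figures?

749 kN

A = 2393 mm².
P_max = σ_allow · A = 313 · 2393 = 749100 N = 749.1 kN.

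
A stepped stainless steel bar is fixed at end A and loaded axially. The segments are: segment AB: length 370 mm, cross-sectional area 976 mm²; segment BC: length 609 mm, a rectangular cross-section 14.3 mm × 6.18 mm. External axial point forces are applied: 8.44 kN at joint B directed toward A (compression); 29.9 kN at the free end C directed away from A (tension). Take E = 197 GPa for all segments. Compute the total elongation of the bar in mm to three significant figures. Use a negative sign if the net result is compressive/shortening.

1.09 mm

Internal axial forces (sectioning from the free end, tension +): N_BC = 29.9 kN, N_AB = 21.46 kN.
A_BC = 88.37 mm².
δ_AB = 21460·370/(976·197000) = 0.0413 mm
δ_BC = 29900·609/(88.37·197000) = 1.046 mm
δ = Σδ_i = 1.087 mm.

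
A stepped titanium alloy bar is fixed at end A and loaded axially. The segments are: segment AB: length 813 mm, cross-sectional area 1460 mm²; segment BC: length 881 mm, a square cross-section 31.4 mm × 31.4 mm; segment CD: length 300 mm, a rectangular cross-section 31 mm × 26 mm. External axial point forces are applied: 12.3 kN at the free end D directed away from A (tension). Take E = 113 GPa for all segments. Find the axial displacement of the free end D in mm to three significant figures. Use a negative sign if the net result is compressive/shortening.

0.198 mm

Internal axial forces (sectioning from the free end, tension +): N_CD = 12.3 kN, N_BC = 12.3 kN, N_AB = 12.3 kN.
A_BC = 986 mm².
A_CD = 806 mm².
δ_AB = 12300·813/(1460·113000) = 0.06061 mm
δ_BC = 12300·881/(986·113000) = 0.09726 mm
δ_CD = 12300·300/(806·113000) = 0.04051 mm
δ = Σδ_i = 0.1984 mm.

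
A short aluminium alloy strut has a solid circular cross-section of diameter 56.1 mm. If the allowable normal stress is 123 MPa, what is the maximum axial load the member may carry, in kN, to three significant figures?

304 kN

A = 2472 mm².
P_max = σ_allow · A = 123 · 2472 = 304000 N = 304 kN.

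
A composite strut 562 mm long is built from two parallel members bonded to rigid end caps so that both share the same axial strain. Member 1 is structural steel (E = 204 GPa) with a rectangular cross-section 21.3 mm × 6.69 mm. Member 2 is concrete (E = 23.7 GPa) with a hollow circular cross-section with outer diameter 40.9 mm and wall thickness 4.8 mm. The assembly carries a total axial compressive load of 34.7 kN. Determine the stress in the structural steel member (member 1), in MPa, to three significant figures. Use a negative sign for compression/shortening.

-169 MPa

A_1 = 142.5 mm².
A_2 = 544.4 mm².
Equal strain + equilibrium ⇒ each member carries load in proportion to AE: A₁E₁ = 29070000 N, A₂E₂ = 12900000 N, ΣAE = 41970000 N.
σ₁ = P·E₁/ΣAE = -34700·204000/41970000 = -168.7 MPa.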